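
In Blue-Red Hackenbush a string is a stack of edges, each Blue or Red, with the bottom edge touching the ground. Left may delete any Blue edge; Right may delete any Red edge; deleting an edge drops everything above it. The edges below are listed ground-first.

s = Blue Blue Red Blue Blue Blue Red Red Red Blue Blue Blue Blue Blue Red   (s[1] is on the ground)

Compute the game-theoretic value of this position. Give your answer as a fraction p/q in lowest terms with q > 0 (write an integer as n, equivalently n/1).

Build G(s[:k]) for k = 1..15, string s = Blue Blue Red Blue Blue Blue Red Red Red Blue Blue Blue Blue Blue Red.
edge 1 of 15 (Blue): { 0 | — } so 1
edge 2 of 15 (Blue): { 0, 1 | — } so 2
edge 3 of 15 (Red): { 0, 1 | 2 } so 3/2
edge 4 of 15 (Blue): { 0, 1, 3/2 | 2 } so 7/4
edge 5 of 15 (Blue): { 0, 1, 3/2, 7/4 | 2 } so 15/8
edge 6 of 15 (Blue): { 0, 1, 3/2, 7/4, 15/8 | 2 } so 31/16
edge 7 of 15 (Red): { 0, 1, 3/2, 7/4, 15/8 | 31/16, 2 } so 61/32
edge 8 of 15 (Red): { 0, 1, 3/2, 7/4, 15/8 | 61/32, 31/16, 2 } so 121/64
edge 9 of 15 (Red): { 0, 1, 3/2, 7/4, 15/8 | 121/64, 61/32, 31/16, 2 } so 241/128
edge 10 of 15 (Blue): { 0, 1, 3/2, 7/4, 15/8, 241/128 | 121/64, 61/32, 31/16, 2 } so 483/256
edge 11 of 15 (Blue): { 0, 1, 3/2, 7/4, 15/8, 241/128, 483/256 | 121/64, 61/32, 31/16, 2 } so 967/512
edge 12 of 15 (Blue): { 0, 1, 3/2, 7/4, 15/8, 241/128, 483/256, 967/512 | 121/64, 61/32, 31/16, 2 } so 1935/1024
edge 13 of 15 (Blue): { 0, 1, 3/2, 7/4, 15/8, 241/128, 483/256, 967/512, 1935/1024 | 121/64, 61/32, 31/16, 2 } so 3871/2048
edge 14 of 15 (Blue): { 0, 1, 3/2, 7/4, 15/8, 241/128, 483/256, 967/512, 1935/1024, 3871/2048 | 121/64, 61/32, 31/16, 2 } so 7743/4096
edge 15 of 15 (Red): { 0, 1, 3/2, 7/4, 15/8, 241/128, 483/256, 967/512, 1935/1024, 3871/2048 | 7743/4096, 121/64, 61/32, 31/16, 2 } so 15485/8192

15485/8192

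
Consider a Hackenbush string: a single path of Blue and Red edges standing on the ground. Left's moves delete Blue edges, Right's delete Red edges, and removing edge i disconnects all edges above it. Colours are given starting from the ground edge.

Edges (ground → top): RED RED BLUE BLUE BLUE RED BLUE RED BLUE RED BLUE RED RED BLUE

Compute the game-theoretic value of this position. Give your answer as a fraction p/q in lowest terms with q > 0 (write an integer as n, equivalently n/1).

-4781/4096

Recurse on prefixes of the 14-edge string RED RED BLUE BLUE BLUE RED BLUE RED BLUE RED BLUE RED RED BLUE:
step 1: add RED to get R; options L={  } R={ 0 } — -1
step 2: add RED to get RR; options L={  } R={ -1, 0 } — -2
step 3: add BLUE to get RRB; options L={ -2 } R={ -1, 0 } — -3/2
step 4: add BLUE to get RRBB; options L={ -2, -3/2 } R={ -1, 0 } — -5/4
step 5: add BLUE to get RRBBB; options L={ -2, -3/2, -5/4 } R={ -1, 0 } — -9/8
step 6: add RED to get RRBBBR; options L={ -2, -3/2, -5/4 } R={ -9/8, -1, 0 } — -19/16
step 7: add BLUE to get RRBBBRB; options L={ -2, -3/2, -5/4, -19/16 } R={ -9/8, -1, 0 } — -37/32
step 8: add RED to get RRBBBRBR; options L={ -2, -3/2, -5/4, -19/16 } R={ -37/32, -9/8, -1, 0 } — -75/64
step 9: add BLUE to get RRBBBRBRB; options L={ -2, -3/2, -5/4, -19/16, -75/64 } R={ -37/32, -9/8, -1, 0 } — -149/128
step 10: add RED to get RRBBBRBRBR; options L={ -2, -3/2, -5/4, -19/16, -75/64 } R={ -149/128, -37/32, -9/8, -1, 0 } — -299/256
step 11: add BLUE to get RRBBBRBRBRB; options L={ -2, -3/2, -5/4, -19/16, -75/64, -299/256 } R={ -149/128, -37/32, -9/8, -1, 0 } — -597/512
step 12: add RED to get RRBBBRBRBRBR; options L={ -2, -3/2, -5/4, -19/16, -75/64, -299/256 } R={ -597/512, -149/128, -37/32, -9/8, -1, 0 } — -1195/1024
step 13: add RED to get RRBBBRBRBRBRR; options L={ -2, -3/2, -5/4, -19/16, -75/64, -299/256 } R={ -1195/1024, -597/512, -149/128, -37/32, -9/8, -1, 0 } — -2391/2048
step 14: add BLUE to get RRBBBRBRBRBRRB; options L={ -2, -3/2, -5/4, -19/16, -75/64, -299/256, -2391/2048 } R={ -1195/1024, -597/512, -149/128, -37/32, -9/8, -1, 0 } — -4781/4096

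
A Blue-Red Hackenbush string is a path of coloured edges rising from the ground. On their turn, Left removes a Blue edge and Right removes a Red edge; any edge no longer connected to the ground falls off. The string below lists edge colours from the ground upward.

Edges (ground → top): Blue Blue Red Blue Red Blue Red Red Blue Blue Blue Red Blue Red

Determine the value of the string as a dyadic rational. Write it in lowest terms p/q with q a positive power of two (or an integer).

edge 1 of 14 (Blue): { 0 | ∅ } so 1
edge 2 of 14 (Blue): { 0; 1 | ∅ } so 2
edge 3 of 14 (Red): { 0; 1 | 2 } so 3/2
edge 4 of 14 (Blue): { 0; 1; 3/2 | 2 } so 7/4
edge 5 of 14 (Red): { 0; 1; 3/2 | 7/4; 2 } so 13/8
edge 6 of 14 (Blue): { 0; 1; 3/2; 13/8 | 7/4; 2 } so 27/16
edge 7 of 14 (Red): { 0; 1; 3/2; 13/8 | 27/16; 7/4; 2 } so 53/32
edge 8 of 14 (Red): { 0; 1; 3/2; 13/8 | 53/32; 27/16; 7/4; 2 } so 105/64
edge 9 of 14 (Blue): { 0; 1; 3/2; 13/8; 105/64 | 53/32; 27/16; 7/4; 2 } so 211/128
edge 10 of 14 (Blue): { 0; 1; 3/2; 13/8; 105/64; 211/128 | 53/32; 27/16; 7/4; 2 } so 423/256
edge 11 of 14 (Blue): { 0; 1; 3/2; 13/8; 105/64; 211/128; 423/256 | 53/32; 27/16; 7/4; 2 } so 847/512
edge 12 of 14 (Red): { 0; 1; 3/2; 13/8; 105/64; 211/128; 423/256 | 847/512; 53/32; 27/16; 7/4; 2 } so 1693/1024
edge 13 of 14 (Blue): { 0; 1; 3/2; 13/8; 105/64; 211/128; 423/256; 1693/1024 | 847/512; 53/32; 27/16; 7/4; 2 } so 3387/2048
edge 14 of 14 (Red): { 0; 1; 3/2; 13/8; 105/64; 211/128; 423/256; 1693/1024 | 3387/2048; 847/512; 53/32; 27/16; 7/4; 2 } so 6773/4096

6773/4096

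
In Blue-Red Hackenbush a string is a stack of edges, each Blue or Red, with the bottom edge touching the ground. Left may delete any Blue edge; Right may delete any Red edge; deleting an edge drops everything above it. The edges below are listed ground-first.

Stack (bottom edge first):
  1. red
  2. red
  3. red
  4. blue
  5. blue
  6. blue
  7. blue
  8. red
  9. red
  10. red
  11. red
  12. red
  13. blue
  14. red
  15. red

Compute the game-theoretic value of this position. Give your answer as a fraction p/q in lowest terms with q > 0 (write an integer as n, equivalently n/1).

-8695/4096

value_1 [r]  L=[none]  R=[0]  gives -1
value_2 [rr]  L=[none]  R=[-1; 0]  gives -2
value_3 [rrr]  L=[none]  R=[-2; -1; 0]  gives -3
value_4 [rrrb]  L=[-3]  R=[-2; -1; 0]  gives -5/2
value_5 [rrrbb]  L=[-3; -5/2]  R=[-2; -1; 0]  gives -9/4
value_6 [rrrbbb]  L=[-3; -5/2; -9/4]  R=[-2; -1; 0]  gives -17/8
value_7 [rrrbbbb]  L=[-3; -5/2; -9/4; -17/8]  R=[-2; -1; 0]  gives -33/16
value_8 [rrrbbbbr]  L=[-3; -5/2; -9/4; -17/8]  R=[-33/16; -2; -1; 0]  gives -67/32
value_9 [rrrbbbbrr]  L=[-3; -5/2; -9/4; -17/8]  R=[-67/32; -33/16; -2; -1; 0]  gives -135/64
value_10 [rrrbbbbrrr]  L=[-3; -5/2; -9/4; -17/8]  R=[-135/64; -67/32; -33/16; -2; -1; 0]  gives -271/128
value_11 [rrrbbbbrrrr]  L=[-3; -5/2; -9/4; -17/8]  R=[-271/128; -135/64; -67/32; -33/16; -2; -1; 0]  gives -543/256
value_12 [rrrbbbbrrrrr]  L=[-3; -5/2; -9/4; -17/8]  R=[-543/256; -271/128; -135/64; -67/32; -33/16; -2; -1; 0]  gives -1087/512
value_13 [rrrbbbbrrrrrb]  L=[-3; -5/2; -9/4; -17/8; -1087/512]  R=[-543/256; -271/128; -135/64; -67/32; -33/16; -2; -1; 0]  gives -2173/1024
value_14 [rrrbbbbrrrrrbr]  L=[-3; -5/2; -9/4; -17/8; -1087/512]  R=[-2173/1024; -543/256; -271/128; -135/64; -67/32; -33/16; -2; -1; 0]  gives -4347/2048
value_15 [rrrbbbbrrrrrbrr]  L=[-3; -5/2; -9/4; -17/8; -1087/512]  R=[-4347/2048; -2173/1024; -543/256; -271/128; -135/64; -67/32; -33/16; -2; -1; 0]  gives -8695/4096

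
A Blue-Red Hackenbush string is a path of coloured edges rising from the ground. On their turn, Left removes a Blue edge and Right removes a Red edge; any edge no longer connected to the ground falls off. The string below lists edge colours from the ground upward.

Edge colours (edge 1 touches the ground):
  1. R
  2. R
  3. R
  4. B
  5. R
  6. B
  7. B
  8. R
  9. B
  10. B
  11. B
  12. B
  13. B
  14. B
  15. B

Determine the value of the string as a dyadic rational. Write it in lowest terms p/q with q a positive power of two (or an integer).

1 of 15 · R · max L −∞ · min R 0 => -1
2 of 15 · RR · max L −∞ · min R -1 => -2
3 of 15 · RRR · max L −∞ · min R -2 => -3
4 of 15 · RRRB · max L -3 · min R -2 => -5/2
5 of 15 · RRRBR · max L -3 · min R -5/2 => -11/4
6 of 15 · RRRBRB · max L -11/4 · min R -5/2 => -21/8
7 of 15 · RRRBRBB · max L -21/8 · min R -5/2 => -41/16
8 of 15 · RRRBRBBR · max L -21/8 · min R -41/16 => -83/32
9 of 15 · RRRBRBBRB · max L -83/32 · min R -41/16 => -165/64
10 of 15 · RRRBRBBRBB · max L -165/64 · min R -41/16 => -329/128
11 of 15 · RRRBRBBRBBB · max L -329/128 · min R -41/16 => -657/256
12 of 15 · RRRBRBBRBBBB · max L -657/256 · min R -41/16 => -1313/512
13 of 15 · RRRBRBBRBBBBB · max L -1313/512 · min R -41/16 => -2625/1024
14 of 15 · RRRBRBBRBBBBBB · max L -2625/1024 · min R -41/16 => -5249/2048
15 of 15 · RRRBRBBRBBBBBBB · max L -5249/2048 · min R -41/16 => -10497/4096

-10497/4096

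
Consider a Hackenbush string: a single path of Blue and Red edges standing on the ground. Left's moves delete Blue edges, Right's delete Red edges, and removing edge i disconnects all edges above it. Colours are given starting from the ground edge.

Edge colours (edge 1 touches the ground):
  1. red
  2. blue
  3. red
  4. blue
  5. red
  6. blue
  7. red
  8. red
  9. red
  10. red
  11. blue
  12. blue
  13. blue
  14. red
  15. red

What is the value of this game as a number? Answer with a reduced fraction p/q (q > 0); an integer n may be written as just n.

value_1 [r]  L=[∅]  R=[0]  => -1
value_2 [rb]  L=[-1]  R=[0]  => -1/2
value_3 [rbr]  L=[-1]  R=[-1/2,0]  => -3/4
value_4 [rbrb]  L=[-1,-3/4]  R=[-1/2,0]  => -5/8
value_5 [rbrbr]  L=[-1,-3/4]  R=[-5/8,-1/2,0]  => -11/16
value_6 [rbrbrb]  L=[-1,-3/4,-11/16]  R=[-5/8,-1/2,0]  => -21/32
value_7 [rbrbrbr]  L=[-1,-3/4,-11/16]  R=[-21/32,-5/8,-1/2,0]  => -43/64
value_8 [rbrbrbrr]  L=[-1,-3/4,-11/16]  R=[-43/64,-21/32,-5/8,-1/2,0]  => -87/128
value_9 [rbrbrbrrr]  L=[-1,-3/4,-11/16]  R=[-87/128,-43/64,-21/32,-5/8,-1/2,0]  => -175/256
value_10 [rbrbrbrrrr]  L=[-1,-3/4,-11/16]  R=[-175/256,-87/128,-43/64,-21/32,-5/8,-1/2,0]  => -351/512
value_11 [rbrbrbrrrrb]  L=[-1,-3/4,-11/16,-351/512]  R=[-175/256,-87/128,-43/64,-21/32,-5/8,-1/2,0]  => -701/1024
value_12 [rbrbrbrrrrbb]  L=[-1,-3/4,-11/16,-351/512,-701/1024]  R=[-175/256,-87/128,-43/64,-21/32,-5/8,-1/2,0]  => -1401/2048
value_13 [rbrbrbrrrrbbb]  L=[-1,-3/4,-11/16,-351/512,-701/1024,-1401/2048]  R=[-175/256,-87/128,-43/64,-21/32,-5/8,-1/2,0]  => -2801/4096
value_14 [rbrbrbrrrrbbbr]  L=[-1,-3/4,-11/16,-351/512,-701/1024,-1401/2048]  R=[-2801/4096,-175/256,-87/128,-43/64,-21/32,-5/8,-1/2,0]  => -5603/8192
value_15 [rbrbrbrrrrbbbrr]  L=[-1,-3/4,-11/16,-351/512,-701/1024,-1401/2048]  R=[-5603/8192,-2801/4096,-175/256,-87/128,-43/64,-21/32,-5/8,-1/2,0]  => -11207/16384

-11207/16384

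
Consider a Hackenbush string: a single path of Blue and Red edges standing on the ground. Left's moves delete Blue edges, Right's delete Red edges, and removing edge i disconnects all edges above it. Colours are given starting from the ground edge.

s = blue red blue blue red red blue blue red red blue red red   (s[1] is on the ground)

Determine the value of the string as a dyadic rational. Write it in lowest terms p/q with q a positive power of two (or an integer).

3273/4096

Build value(s[:k]) for k = 1..13, string s = blue red blue blue red red blue blue red red blue red red.
value_1 [b]  L=[0]  R=[]  -> 1
value_2 [br]  L=[0]  R=[1]  -> 1/2
value_3 [brb]  L=[0; 1/2]  R=[1]  -> 3/4
value_4 [brbb]  L=[0; 1/2; 3/4]  R=[1]  -> 7/8
value_5 [brbbr]  L=[0; 1/2; 3/4]  R=[7/8; 1]  -> 13/16
value_6 [brbbrr]  L=[0; 1/2; 3/4]  R=[13/16; 7/8; 1]  -> 25/32
value_7 [brbbrrb]  L=[0; 1/2; 3/4; 25/32]  R=[13/16; 7/8; 1]  -> 51/64
value_8 [brbbrrbb]  L=[0; 1/2; 3/4; 25/32; 51/64]  R=[13/16; 7/8; 1]  -> 103/128
value_9 [brbbrrbbr]  L=[0; 1/2; 3/4; 25/32; 51/64]  R=[103/128; 13/16; 7/8; 1]  -> 205/256
value_10 [brbbrrbbrr]  L=[0; 1/2; 3/4; 25/32; 51/64]  R=[205/256; 103/128; 13/16; 7/8; 1]  -> 409/512
value_11 [brbbrrbbrrb]  L=[0; 1/2; 3/4; 25/32; 51/64; 409/512]  R=[205/256; 103/128; 13/16; 7/8; 1]  -> 819/1024
value_12 [brbbrrbbrrbr]  L=[0; 1/2; 3/4; 25/32; 51/64; 409/512]  R=[819/1024; 205/256; 103/128; 13/16; 7/8; 1]  -> 1637/2048
value_13 [brbbrrbbrrbrr]  L=[0; 1/2; 3/4; 25/32; 51/64; 409/512]  R=[1637/2048; 819/1024; 205/256; 103/128; 13/16; 7/8; 1]  -> 3273/4096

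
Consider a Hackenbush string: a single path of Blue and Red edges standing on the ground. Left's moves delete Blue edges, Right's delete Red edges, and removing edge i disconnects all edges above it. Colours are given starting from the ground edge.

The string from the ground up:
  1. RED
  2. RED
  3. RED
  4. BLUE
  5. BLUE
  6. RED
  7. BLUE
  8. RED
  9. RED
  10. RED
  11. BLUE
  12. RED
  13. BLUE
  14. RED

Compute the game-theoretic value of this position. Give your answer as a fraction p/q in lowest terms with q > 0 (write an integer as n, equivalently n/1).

-4843/2048

Build v(s[:k]) for k = 1..14, string s = RED RED RED BLUE BLUE RED BLUE RED RED RED BLUE RED BLUE RED.
v_1 [R]  L=[none]  R=[0]  => -1
v_2 [RR]  L=[none]  R=[-1,0]  => -2
v_3 [RRR]  L=[none]  R=[-2,-1,0]  => -3
v_4 [RRRB]  L=[-3]  R=[-2,-1,0]  => -5/2
v_5 [RRRBB]  L=[-3,-5/2]  R=[-2,-1,0]  => -9/4
v_6 [RRRBBR]  L=[-3,-5/2]  R=[-9/4,-2,-1,0]  => -19/8
v_7 [RRRBBRB]  L=[-3,-5/2,-19/8]  R=[-9/4,-2,-1,0]  => -37/16
v_8 [RRRBBRBR]  L=[-3,-5/2,-19/8]  R=[-37/16,-9/4,-2,-1,0]  => -75/32
v_9 [RRRBBRBRR]  L=[-3,-5/2,-19/8]  R=[-75/32,-37/16,-9/4,-2,-1,0]  => -151/64
v_10 [RRRBBRBRRR]  L=[-3,-5/2,-19/8]  R=[-151/64,-75/32,-37/16,-9/4,-2,-1,0]  => -303/128
v_11 [RRRBBRBRRRB]  L=[-3,-5/2,-19/8,-303/128]  R=[-151/64,-75/32,-37/16,-9/4,-2,-1,0]  => -605/256
v_12 [RRRBBRBRRRBR]  L=[-3,-5/2,-19/8,-303/128]  R=[-605/256,-151/64,-75/32,-37/16,-9/4,-2,-1,0]  => -1211/512
v_13 [RRRBBRBRRRBRB]  L=[-3,-5/2,-19/8,-303/128,-1211/512]  R=[-605/256,-151/64,-75/32,-37/16,-9/4,-2,-1,0]  => -2421/1024
v_14 [RRRBBRBRRRBRBR]  L=[-3,-5/2,-19/8,-303/128,-1211/512]  R=[-2421/1024,-605/256,-151/64,-75/32,-37/16,-9/4,-2,-1,0]  => -4843/2048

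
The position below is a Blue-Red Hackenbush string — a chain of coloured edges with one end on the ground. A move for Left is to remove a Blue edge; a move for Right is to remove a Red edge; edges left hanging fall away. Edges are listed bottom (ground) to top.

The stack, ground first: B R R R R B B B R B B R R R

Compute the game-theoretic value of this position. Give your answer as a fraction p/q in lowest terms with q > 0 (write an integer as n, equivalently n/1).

945/8192

Recurse on prefixes of the 14-edge string B R R R R B B B R B B R R R:
edge 1 of 14 (B): { 0 | none } ⇒ 1
edge 2 of 14 (R): { 0 | 1 } ⇒ 1/2
edge 3 of 14 (R): { 0 | 1/2; 1 } ⇒ 1/4
edge 4 of 14 (R): { 0 | 1/4; 1/2; 1 } ⇒ 1/8
edge 5 of 14 (R): { 0 | 1/8; 1/4; 1/2; 1 } ⇒ 1/16
edge 6 of 14 (B): { 0; 1/16 | 1/8; 1/4; 1/2; 1 } ⇒ 3/32
edge 7 of 14 (B): { 0; 1/16; 3/32 | 1/8; 1/4; 1/2; 1 } ⇒ 7/64
edge 8 of 14 (B): { 0; 1/16; 3/32; 7/64 | 1/8; 1/4; 1/2; 1 } ⇒ 15/128
edge 9 of 14 (R): { 0; 1/16; 3/32; 7/64 | 15/128; 1/8; 1/4; 1/2; 1 } ⇒ 29/256
edge 10 of 14 (B): { 0; 1/16; 3/32; 7/64; 29/256 | 15/128; 1/8; 1/4; 1/2; 1 } ⇒ 59/512
edge 11 of 14 (B): { 0; 1/16; 3/32; 7/64; 29/256; 59/512 | 15/128; 1/8; 1/4; 1/2; 1 } ⇒ 119/1024
edge 12 of 14 (R): { 0; 1/16; 3/32; 7/64; 29/256; 59/512 | 119/1024; 15/128; 1/8; 1/4; 1/2; 1 } ⇒ 237/2048
edge 13 of 14 (R): { 0; 1/16; 3/32; 7/64; 29/256; 59/512 | 237/2048; 119/1024; 15/128; 1/8; 1/4; 1/2; 1 } ⇒ 473/4096
edge 14 of 14 (R): { 0; 1/16; 3/32; 7/64; 29/256; 59/512 | 473/4096; 237/2048; 119/1024; 15/128; 1/8; 1/4; 1/2; 1 } ⇒ 945/8192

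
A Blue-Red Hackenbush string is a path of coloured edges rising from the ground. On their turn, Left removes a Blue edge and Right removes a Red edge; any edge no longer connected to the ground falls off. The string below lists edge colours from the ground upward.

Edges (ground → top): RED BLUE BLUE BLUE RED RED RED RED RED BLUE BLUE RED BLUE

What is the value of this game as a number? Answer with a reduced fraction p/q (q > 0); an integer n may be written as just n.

-997/4096

Prefix values for RED BLUE BLUE BLUE RED RED RED RED RED BLUE BLUE RED BLUE via {L|R} + simplicity:
edge 1 of 13 (RED): { · | 0 } so -1
edge 2 of 13 (BLUE): { -1 | 0 } so -1/2
edge 3 of 13 (BLUE): { -1, -1/2 | 0 } so -1/4
edge 4 of 13 (BLUE): { -1, -1/2, -1/4 | 0 } so -1/8
edge 5 of 13 (RED): { -1, -1/2, -1/4 | -1/8, 0 } so -3/16
edge 6 of 13 (RED): { -1, -1/2, -1/4 | -3/16, -1/8, 0 } so -7/32
edge 7 of 13 (RED): { -1, -1/2, -1/4 | -7/32, -3/16, -1/8, 0 } so -15/64
edge 8 of 13 (RED): { -1, -1/2, -1/4 | -15/64, -7/32, -3/16, -1/8, 0 } so -31/128
edge 9 of 13 (RED): { -1, -1/2, -1/4 | -31/128, -15/64, -7/32, -3/16, -1/8, 0 } so -63/256
edge 10 of 13 (BLUE): { -1, -1/2, -1/4, -63/256 | -31/128, -15/64, -7/32, -3/16, -1/8, 0 } so -125/512
edge 11 of 13 (BLUE): { -1, -1/2, -1/4, -63/256, -125/512 | -31/128, -15/64, -7/32, -3/16, -1/8, 0 } so -249/1024
edge 12 of 13 (RED): { -1, -1/2, -1/4, -63/256, -125/512 | -249/1024, -31/128, -15/64, -7/32, -3/16, -1/8, 0 } so -499/2048
edge 13 of 13 (BLUE): { -1, -1/2, -1/4, -63/256, -125/512, -499/2048 | -249/1024, -31/128, -15/64, -7/32, -3/16, -1/8, 0 } so -997/4096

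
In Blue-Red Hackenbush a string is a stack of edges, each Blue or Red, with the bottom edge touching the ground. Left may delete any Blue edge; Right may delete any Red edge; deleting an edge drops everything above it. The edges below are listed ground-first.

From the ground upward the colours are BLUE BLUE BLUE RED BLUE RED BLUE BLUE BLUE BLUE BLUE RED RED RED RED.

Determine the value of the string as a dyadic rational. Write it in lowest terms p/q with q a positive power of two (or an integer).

11233/4096

g_1 [B]  L=[0]  R=[·]  gives 1
g_2 [BB]  L=[0 1]  R=[·]  gives 2
g_3 [BBB]  L=[0 1 2]  R=[·]  gives 3
g_4 [BBBR]  L=[0 1 2]  R=[3]  gives 5/2
g_5 [BBBRB]  L=[0 1 2 5/2]  R=[3]  gives 11/4
g_6 [BBBRBR]  L=[0 1 2 5/2]  R=[11/4 3]  gives 21/8
g_7 [BBBRBRB]  L=[0 1 2 5/2 21/8]  R=[11/4 3]  gives 43/16
g_8 [BBBRBRBB]  L=[0 1 2 5/2 21/8 43/16]  R=[11/4 3]  gives 87/32
g_9 [BBBRBRBBB]  L=[0 1 2 5/2 21/8 43/16 87/32]  R=[11/4 3]  gives 175/64
g_10 [BBBRBRBBBB]  L=[0 1 2 5/2 21/8 43/16 87/32 175/64]  R=[11/4 3]  gives 351/128
g_11 [BBBRBRBBBBB]  L=[0 1 2 5/2 21/8 43/16 87/32 175/64 351/128]  R=[11/4 3]  gives 703/256
g_12 [BBBRBRBBBBBR]  L=[0 1 2 5/2 21/8 43/16 87/32 175/64 351/128]  R=[703/256 11/4 3]  gives 1405/512
g_13 [BBBRBRBBBBBRR]  L=[0 1 2 5/2 21/8 43/16 87/32 175/64 351/128]  R=[1405/512 703/256 11/4 3]  gives 2809/1024
g_14 [BBBRBRBBBBBRRR]  L=[0 1 2 5/2 21/8 43/16 87/32 175/64 351/128]  R=[2809/1024 1405/512 703/256 11/4 3]  gives 5617/2048
g_15 [BBBRBRBBBBBRRRR]  L=[0 1 2 5/2 21/8 43/16 87/32 175/64 351/128]  R=[5617/2048 2809/1024 1405/512 703/256 11/4 3]  gives 11233/4096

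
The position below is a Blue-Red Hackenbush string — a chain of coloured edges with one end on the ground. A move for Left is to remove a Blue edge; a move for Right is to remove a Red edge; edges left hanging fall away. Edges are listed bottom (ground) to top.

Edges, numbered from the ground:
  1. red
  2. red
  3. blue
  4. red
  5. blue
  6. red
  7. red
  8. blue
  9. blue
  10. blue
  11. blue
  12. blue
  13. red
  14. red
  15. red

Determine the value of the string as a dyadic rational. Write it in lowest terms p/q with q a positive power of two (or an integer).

step 1: add red to get r; options L={ none } R={ 0 } -> -1
step 2: add red to get rr; options L={ none } R={ -1, 0 } -> -2
step 3: add blue to get rrb; options L={ -2 } R={ -1, 0 } -> -3/2
step 4: add red to get rrbr; options L={ -2 } R={ -3/2, -1, 0 } -> -7/4
step 5: add blue to get rrbrb; options L={ -2, -7/4 } R={ -3/2, -1, 0 } -> -13/8
step 6: add red to get rrbrbr; options L={ -2, -7/4 } R={ -13/8, -3/2, -1, 0 } -> -27/16
step 7: add red to get rrbrbrr; options L={ -2, -7/4 } R={ -27/16, -13/8, -3/2, -1, 0 } -> -55/32
step 8: add blue to get rrbrbrrb; options L={ -2, -7/4, -55/32 } R={ -27/16, -13/8, -3/2, -1, 0 } -> -109/64
step 9: add blue to get rrbrbrrbb; options L={ -2, -7/4, -55/32, -109/64 } R={ -27/16, -13/8, -3/2, -1, 0 } -> -217/128
step 10: add blue to get rrbrbrrbbb; options L={ -2, -7/4, -55/32, -109/64, -217/128 } R={ -27/16, -13/8, -3/2, -1, 0 } -> -433/256
step 11: add blue to get rrbrbrrbbbb; options L={ -2, -7/4, -55/32, -109/64, -217/128, -433/256 } R={ -27/16, -13/8, -3/2, -1, 0 } -> -865/512
step 12: add blue to get rrbrbrrbbbbb; options L={ -2, -7/4, -55/32, -109/64, -217/128, -433/256, -865/512 } R={ -27/16, -13/8, -3/2, -1, 0 } -> -1729/1024
step 13: add red to get rrbrbrrbbbbbr; options L={ -2, -7/4, -55/32, -109/64, -217/128, -433/256, -865/512 } R={ -1729/1024, -27/16, -13/8, -3/2, -1, 0 } -> -3459/2048
step 14: add red to get rrbrbrrbbbbbrr; options L={ -2, -7/4, -55/32, -109/64, -217/128, -433/256, -865/512 } R={ -3459/2048, -1729/1024, -27/16, -13/8, -3/2, -1, 0 } -> -6919/4096
step 15: add red to get rrbrbrrbbbbbrrr; options L={ -2, -7/4, -55/32, -109/64, -217/128, -433/256, -865/512 } R={ -6919/4096, -3459/2048, -1729/1024, -27/16, -13/8, -3/2, -1, 0 } -> -13839/8192

-13839/8192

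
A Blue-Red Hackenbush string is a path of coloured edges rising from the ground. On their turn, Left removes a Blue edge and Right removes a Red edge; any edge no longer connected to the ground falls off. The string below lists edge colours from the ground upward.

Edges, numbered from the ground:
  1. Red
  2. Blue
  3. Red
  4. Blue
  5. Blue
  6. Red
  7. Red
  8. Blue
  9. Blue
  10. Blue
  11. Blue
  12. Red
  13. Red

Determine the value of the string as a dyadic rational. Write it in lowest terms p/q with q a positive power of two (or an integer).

1 of 13 · R · max L −∞ · min R 0 ⇒ -1
2 of 13 · RB · max L -1 · min R 0 ⇒ -1/2
3 of 13 · RBR · max L -1 · min R -1/2 ⇒ -3/4
4 of 13 · RBRB · max L -3/4 · min R -1/2 ⇒ -5/8
5 of 13 · RBRBB · max L -5/8 · min R -1/2 ⇒ -9/16
6 of 13 · RBRBBR · max L -5/8 · min R -9/16 ⇒ -19/32
7 of 13 · RBRBBRR · max L -5/8 · min R -19/32 ⇒ -39/64
8 of 13 · RBRBBRRB · max L -39/64 · min R -19/32 ⇒ -77/128
9 of 13 · RBRBBRRBB · max L -77/128 · min R -19/32 ⇒ -153/256
10 of 13 · RBRBBRRBBB · max L -153/256 · min R -19/32 ⇒ -305/512
11 of 13 · RBRBBRRBBBB · max L -305/512 · min R -19/32 ⇒ -609/1024
12 of 13 · RBRBBRRBBBBR · max L -305/512 · min R -609/1024 ⇒ -1219/2048
13 of 13 · RBRBBRRBBBBRR · max L -305/512 · min R -1219/2048 ⇒ -2439/4096

-2439/4096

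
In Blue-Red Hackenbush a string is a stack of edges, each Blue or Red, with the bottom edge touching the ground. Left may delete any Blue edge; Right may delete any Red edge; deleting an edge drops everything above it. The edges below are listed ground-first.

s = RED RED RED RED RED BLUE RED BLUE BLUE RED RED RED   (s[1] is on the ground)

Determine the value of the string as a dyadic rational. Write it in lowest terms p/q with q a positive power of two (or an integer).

-591/128

1 of 12 · R · max L −∞ · min R 0 => -1
2 of 12 · RR · max L −∞ · min R -1 => -2
3 of 12 · RRR · max L −∞ · min R -2 => -3
4 of 12 · RRRR · max L −∞ · min R -3 => -4
5 of 12 · RRRRR · max L −∞ · min R -4 => -5
6 of 12 · RRRRRB · max L -5 · min R -4 => -9/2
7 of 12 · RRRRRBR · max L -5 · min R -9/2 => -19/4
8 of 12 · RRRRRBRB · max L -19/4 · min R -9/2 => -37/8
9 of 12 · RRRRRBRBB · max L -37/8 · min R -9/2 => -73/16
10 of 12 · RRRRRBRBBR · max L -37/8 · min R -73/16 => -147/32
11 of 12 · RRRRRBRBBRR · max L -37/8 · min R -147/32 => -295/64
12 of 12 · RRRRRBRBBRRR · max L -37/8 · min R -295/64 => -591/128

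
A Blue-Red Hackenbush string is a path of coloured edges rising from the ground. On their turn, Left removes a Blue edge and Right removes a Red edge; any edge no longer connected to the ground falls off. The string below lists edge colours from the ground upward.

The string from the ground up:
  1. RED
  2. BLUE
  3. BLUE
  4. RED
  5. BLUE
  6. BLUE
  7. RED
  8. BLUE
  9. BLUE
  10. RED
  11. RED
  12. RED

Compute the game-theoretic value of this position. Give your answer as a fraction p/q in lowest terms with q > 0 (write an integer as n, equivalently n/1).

Build value(s[:k]) for k = 1..12, string s = RED BLUE BLUE RED BLUE BLUE RED BLUE BLUE RED RED RED.
value_1 [R]  L=[∅]  R=[0]  → -1
value_2 [RB]  L=[-1]  R=[0]  → -1/2
value_3 [RBB]  L=[-1 -1/2]  R=[0]  → -1/4
value_4 [RBBR]  L=[-1 -1/2]  R=[-1/4 0]  → -3/8
value_5 [RBBRB]  L=[-1 -1/2 -3/8]  R=[-1/4 0]  → -5/16
value_6 [RBBRBB]  L=[-1 -1/2 -3/8 -5/16]  R=[-1/4 0]  → -9/32
value_7 [RBBRBBR]  L=[-1 -1/2 -3/8 -5/16]  R=[-9/32 -1/4 0]  → -19/64
value_8 [RBBRBBRB]  L=[-1 -1/2 -3/8 -5/16 -19/64]  R=[-9/32 -1/4 0]  → -37/128
value_9 [RBBRBBRBB]  L=[-1 -1/2 -3/8 -5/16 -19/64 -37/128]  R=[-9/32 -1/4 0]  → -73/256
value_10 [RBBRBBRBBR]  L=[-1 -1/2 -3/8 -5/16 -19/64 -37/128]  R=[-73/256 -9/32 -1/4 0]  → -147/512
value_11 [RBBRBBRBBRR]  L=[-1 -1/2 -3/8 -5/16 -19/64 -37/128]  R=[-147/512 -73/256 -9/32 -1/4 0]  → -295/1024
value_12 [RBBRBBRBBRRR]  L=[-1 -1/2 -3/8 -5/16 -19/64 -37/128]  R=[-295/1024 -147/512 -73/256 -9/32 -1/4 0]  → -591/2048

-591/2048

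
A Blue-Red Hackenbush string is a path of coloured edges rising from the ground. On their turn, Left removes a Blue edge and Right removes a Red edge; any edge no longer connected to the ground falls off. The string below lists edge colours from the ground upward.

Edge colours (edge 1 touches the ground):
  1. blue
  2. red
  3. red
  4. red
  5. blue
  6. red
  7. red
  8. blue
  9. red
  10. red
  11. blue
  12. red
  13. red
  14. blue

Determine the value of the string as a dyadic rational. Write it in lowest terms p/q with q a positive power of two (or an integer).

1171/8192

Build G(s[:k]) for k = 1..14, string s = blue red red red blue red red blue red red blue red red blue.
b: Left { 0 }, Right { (no moves) } = simplest 1
br: Left { 0 }, Right { 1 } = simplest 1/2
brr: Left { 0 }, Right { 1/2, 1 } = simplest 1/4
brrr: Left { 0 }, Right { 1/4, 1/2, 1 } = simplest 1/8
brrrb: Left { 0, 1/8 }, Right { 1/4, 1/2, 1 } = simplest 3/16
brrrbr: Left { 0, 1/8 }, Right { 3/16, 1/4, 1/2, 1 } = simplest 5/32
brrrbrr: Left { 0, 1/8 }, Right { 5/32, 3/16, 1/4, 1/2, 1 } = simplest 9/64
brrrbrrb: Left { 0, 1/8, 9/64 }, Right { 5/32, 3/16, 1/4, 1/2, 1 } = simplest 19/128
brrrbrrbr: Left { 0, 1/8, 9/64 }, Right { 19/128, 5/32, 3/16, 1/4, 1/2, 1 } = simplest 37/256
brrrbrrbrr: Left { 0, 1/8, 9/64 }, Right { 37/256, 19/128, 5/32, 3/16, 1/4, 1/2, 1 } = simplest 73/512
brrrbrrbrrb: Left { 0, 1/8, 9/64, 73/512 }, Right { 37/256, 19/128, 5/32, 3/16, 1/4, 1/2, 1 } = simplest 147/1024
brrrbrrbrrbr: Left { 0, 1/8, 9/64, 73/512 }, Right { 147/1024, 37/256, 19/128, 5/32, 3/16, 1/4, 1/2, 1 } = simplest 293/2048
brrrbrrbrrbrr: Left { 0, 1/8, 9/64, 73/512 }, Right { 293/2048, 147/1024, 37/256, 19/128, 5/32, 3/16, 1/4, 1/2, 1 } = simplest 585/4096
brrrbrrbrrbrrb: Left { 0, 1/8, 9/64, 73/512, 585/4096 }, Right { 293/2048, 147/1024, 37/256, 19/128, 5/32, 3/16, 1/4, 1/2, 1 } = simplest 1171/8192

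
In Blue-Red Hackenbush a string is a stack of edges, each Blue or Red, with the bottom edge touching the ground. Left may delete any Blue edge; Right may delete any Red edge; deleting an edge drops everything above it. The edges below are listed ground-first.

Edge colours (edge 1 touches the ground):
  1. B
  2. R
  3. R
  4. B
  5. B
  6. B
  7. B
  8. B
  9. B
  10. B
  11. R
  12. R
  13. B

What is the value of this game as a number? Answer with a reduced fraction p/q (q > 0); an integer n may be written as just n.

step 1: add B to get B; options L={ 0 } R={ ∅ } gives 1
step 2: add R to get BR; options L={ 0 } R={ 1 } gives 1/2
step 3: add R to get BRR; options L={ 0 } R={ 1/2, 1 } gives 1/4
step 4: add B to get BRRB; options L={ 0, 1/4 } R={ 1/2, 1 } gives 3/8
step 5: add B to get BRRBB; options L={ 0, 1/4, 3/8 } R={ 1/2, 1 } gives 7/16
step 6: add B to get BRRBBB; options L={ 0, 1/4, 3/8, 7/16 } R={ 1/2, 1 } gives 15/32
step 7: add B to get BRRBBBB; options L={ 0, 1/4, 3/8, 7/16, 15/32 } R={ 1/2, 1 } gives 31/64
step 8: add B to get BRRBBBBB; options L={ 0, 1/4, 3/8, 7/16, 15/32, 31/64 } R={ 1/2, 1 } gives 63/128
step 9: add B to get BRRBBBBBB; options L={ 0, 1/4, 3/8, 7/16, 15/32, 31/64, 63/128 } R={ 1/2, 1 } gives 127/256
step 10: add B to get BRRBBBBBBB; options L={ 0, 1/4, 3/8, 7/16, 15/32, 31/64, 63/128, 127/256 } R={ 1/2, 1 } gives 255/512
step 11: add R to get BRRBBBBBBBR; options L={ 0, 1/4, 3/8, 7/16, 15/32, 31/64, 63/128, 127/256 } R={ 255/512, 1/2, 1 } gives 509/1024
step 12: add R to get BRRBBBBBBBRR; options L={ 0, 1/4, 3/8, 7/16, 15/32, 31/64, 63/128, 127/256 } R={ 509/1024, 255/512, 1/2, 1 } gives 1017/2048
step 13: add B to get BRRBBBBBBBRRB; options L={ 0, 1/4, 3/8, 7/16, 15/32, 31/64, 63/128, 127/256, 1017/2048 } R={ 509/1024, 255/512, 1/2, 1 } gives 2035/4096

2035/4096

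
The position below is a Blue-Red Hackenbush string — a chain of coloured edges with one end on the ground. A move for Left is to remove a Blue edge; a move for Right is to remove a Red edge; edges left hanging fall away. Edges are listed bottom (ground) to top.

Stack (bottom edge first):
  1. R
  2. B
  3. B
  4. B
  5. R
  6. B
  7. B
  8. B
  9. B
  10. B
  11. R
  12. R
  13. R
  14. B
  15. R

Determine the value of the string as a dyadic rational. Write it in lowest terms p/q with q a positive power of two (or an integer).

edge 1 of 15 (R): {  | 0 } = -1
edge 2 of 15 (B): { -1 | 0 } = -1/2
edge 3 of 15 (B): { -1 -1/2 | 0 } = -1/4
edge 4 of 15 (B): { -1 -1/2 -1/4 | 0 } = -1/8
edge 5 of 15 (R): { -1 -1/2 -1/4 | -1/8 0 } = -3/16
edge 6 of 15 (B): { -1 -1/2 -1/4 -3/16 | -1/8 0 } = -5/32
edge 7 of 15 (B): { -1 -1/2 -1/4 -3/16 -5/32 | -1/8 0 } = -9/64
edge 8 of 15 (B): { -1 -1/2 -1/4 -3/16 -5/32 -9/64 | -1/8 0 } = -17/128
edge 9 of 15 (B): { -1 -1/2 -1/4 -3/16 -5/32 -9/64 -17/128 | -1/8 0 } = -33/256
edge 10 of 15 (B): { -1 -1/2 -1/4 -3/16 -5/32 -9/64 -17/128 -33/256 | -1/8 0 } = -65/512
edge 11 of 15 (R): { -1 -1/2 -1/4 -3/16 -5/32 -9/64 -17/128 -33/256 | -65/512 -1/8 0 } = -131/1024
edge 12 of 15 (R): { -1 -1/2 -1/4 -3/16 -5/32 -9/64 -17/128 -33/256 | -131/1024 -65/512 -1/8 0 } = -263/2048
edge 13 of 15 (R): { -1 -1/2 -1/4 -3/16 -5/32 -9/64 -17/128 -33/256 | -263/2048 -131/1024 -65/512 -1/8 0 } = -527/4096
edge 14 of 15 (B): { -1 -1/2 -1/4 -3/16 -5/32 -9/64 -17/128 -33/256 -527/4096 | -263/2048 -131/1024 -65/512 -1/8 0 } = -1053/8192
edge 15 of 15 (R): { -1 -1/2 -1/4 -3/16 -5/32 -9/64 -17/128 -33/256 -527/4096 | -1053/8192 -263/2048 -131/1024 -65/512 -1/8 0 } = -2107/16384

-2107/16384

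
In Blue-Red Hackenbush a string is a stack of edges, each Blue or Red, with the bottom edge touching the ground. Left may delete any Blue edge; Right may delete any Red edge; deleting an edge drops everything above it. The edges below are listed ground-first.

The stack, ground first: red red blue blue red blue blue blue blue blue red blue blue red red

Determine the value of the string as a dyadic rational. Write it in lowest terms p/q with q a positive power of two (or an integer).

Recurse on prefixes of the 15-edge string red red blue blue red blue blue blue blue blue red blue blue red red:
step 1: add red to get r; options L={ ∅ } R={ 0 } -> -1
step 2: add red to get rr; options L={ ∅ } R={ -1,0 } -> -2
step 3: add blue to get rrb; options L={ -2 } R={ -1,0 } -> -3/2
step 4: add blue to get rrbb; options L={ -2,-3/2 } R={ -1,0 } -> -5/4
step 5: add red to get rrbbr; options L={ -2,-3/2 } R={ -5/4,-1,0 } -> -11/8
step 6: add blue to get rrbbrb; options L={ -2,-3/2,-11/8 } R={ -5/4,-1,0 } -> -21/16
step 7: add blue to get rrbbrbb; options L={ -2,-3/2,-11/8,-21/16 } R={ -5/4,-1,0 } -> -41/32
step 8: add blue to get rrbbrbbb; options L={ -2,-3/2,-11/8,-21/16,-41/32 } R={ -5/4,-1,0 } -> -81/64
step 9: add blue to get rrbbrbbbb; options L={ -2,-3/2,-11/8,-21/16,-41/32,-81/64 } R={ -5/4,-1,0 } -> -161/128
step 10: add blue to get rrbbrbbbbb; options L={ -2,-3/2,-11/8,-21/16,-41/32,-81/64,-161/128 } R={ -5/4,-1,0 } -> -321/256
step 11: add red to get rrbbrbbbbbr; options L={ -2,-3/2,-11/8,-21/16,-41/32,-81/64,-161/128 } R={ -321/256,-5/4,-1,0 } -> -643/512
step 12: add blue to get rrbbrbbbbbrb; options L={ -2,-3/2,-11/8,-21/16,-41/32,-81/64,-161/128,-643/512 } R={ -321/256,-5/4,-1,0 } -> -1285/1024
step 13: add blue to get rrbbrbbbbbrbb; options L={ -2,-3/2,-11/8,-21/16,-41/32,-81/64,-161/128,-643/512,-1285/1024 } R={ -321/256,-5/4,-1,0 } -> -2569/2048
step 14: add red to get rrbbrbbbbbrbbr; options L={ -2,-3/2,-11/8,-21/16,-41/32,-81/64,-161/128,-643/512,-1285/1024 } R={ -2569/2048,-321/256,-5/4,-1,0 } -> -5139/4096
step 15: add red to get rrbbrbbbbbrbbrr; options L={ -2,-3/2,-11/8,-21/16,-41/32,-81/64,-161/128,-643/512,-1285/1024 } R={ -5139/4096,-2569/2048,-321/256,-5/4,-1,0 } -> -10279/8192

-10279/8192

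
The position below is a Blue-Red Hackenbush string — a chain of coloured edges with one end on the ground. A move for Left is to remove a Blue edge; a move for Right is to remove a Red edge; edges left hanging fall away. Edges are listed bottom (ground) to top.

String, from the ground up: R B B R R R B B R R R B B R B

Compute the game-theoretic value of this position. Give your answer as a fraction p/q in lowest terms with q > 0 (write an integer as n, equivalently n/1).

Build value(s[:k]) for k = 1..15, string s = R B B R R R B B R R R B B R B.
value_1 [R]  L=[none]  R=[0]  gives -1
value_2 [RB]  L=[-1]  R=[0]  gives -1/2
value_3 [RBB]  L=[-1,-1/2]  R=[0]  gives -1/4
value_4 [RBBR]  L=[-1,-1/2]  R=[-1/4,0]  gives -3/8
value_5 [RBBRR]  L=[-1,-1/2]  R=[-3/8,-1/4,0]  gives -7/16
value_6 [RBBRRR]  L=[-1,-1/2]  R=[-7/16,-3/8,-1/4,0]  gives -15/32
value_7 [RBBRRRB]  L=[-1,-1/2,-15/32]  R=[-7/16,-3/8,-1/4,0]  gives -29/64
value_8 [RBBRRRBB]  L=[-1,-1/2,-15/32,-29/64]  R=[-7/16,-3/8,-1/4,0]  gives -57/128
value_9 [RBBRRRBBR]  L=[-1,-1/2,-15/32,-29/64]  R=[-57/128,-7/16,-3/8,-1/4,0]  gives -115/256
value_10 [RBBRRRBBRR]  L=[-1,-1/2,-15/32,-29/64]  R=[-115/256,-57/128,-7/16,-3/8,-1/4,0]  gives -231/512
value_11 [RBBRRRBBRRR]  L=[-1,-1/2,-15/32,-29/64]  R=[-231/512,-115/256,-57/128,-7/16,-3/8,-1/4,0]  gives -463/1024
value_12 [RBBRRRBBRRRB]  L=[-1,-1/2,-15/32,-29/64,-463/1024]  R=[-231/512,-115/256,-57/128,-7/16,-3/8,-1/4,0]  gives -925/2048
value_13 [RBBRRRBBRRRBB]  L=[-1,-1/2,-15/32,-29/64,-463/1024,-925/2048]  R=[-231/512,-115/256,-57/128,-7/16,-3/8,-1/4,0]  gives -1849/4096
value_14 [RBBRRRBBRRRBBR]  L=[-1,-1/2,-15/32,-29/64,-463/1024,-925/2048]  R=[-1849/4096,-231/512,-115/256,-57/128,-7/16,-3/8,-1/4,0]  gives -3699/8192
value_15 [RBBRRRBBRRRBBRB]  L=[-1,-1/2,-15/32,-29/64,-463/1024,-925/2048,-3699/8192]  R=[-1849/4096,-231/512,-115/256,-57/128,-7/16,-3/8,-1/4,0]  gives -7397/16384

-7397/16384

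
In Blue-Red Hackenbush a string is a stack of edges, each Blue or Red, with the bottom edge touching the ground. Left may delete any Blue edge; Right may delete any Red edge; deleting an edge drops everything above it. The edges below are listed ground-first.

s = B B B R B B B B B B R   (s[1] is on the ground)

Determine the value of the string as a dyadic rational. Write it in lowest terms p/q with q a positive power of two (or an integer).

765/256

step 1: add B to get B; options L={ 0 } R={ ∅ } = 1
step 2: add B to get BB; options L={ 0,1 } R={ ∅ } = 2
step 3: add B to get BBB; options L={ 0,1,2 } R={ ∅ } = 3
step 4: add R to get BBBR; options L={ 0,1,2 } R={ 3 } = 5/2
step 5: add B to get BBBRB; options L={ 0,1,2,5/2 } R={ 3 } = 11/4
step 6: add B to get BBBRBB; options L={ 0,1,2,5/2,11/4 } R={ 3 } = 23/8
step 7: add B to get BBBRBBB; options L={ 0,1,2,5/2,11/4,23/8 } R={ 3 } = 47/16
step 8: add B to get BBBRBBBB; options L={ 0,1,2,5/2,11/4,23/8,47/16 } R={ 3 } = 95/32
step 9: add B to get BBBRBBBBB; options L={ 0,1,2,5/2,11/4,23/8,47/16,95/32 } R={ 3 } = 191/64
step 10: add B to get BBBRBBBBBB; options L={ 0,1,2,5/2,11/4,23/8,47/16,95/32,191/64 } R={ 3 } = 383/128
step 11: add R to get BBBRBBBBBBR; options L={ 0,1,2,5/2,11/4,23/8,47/16,95/32,191/64 } R={ 383/128,3 } = 765/256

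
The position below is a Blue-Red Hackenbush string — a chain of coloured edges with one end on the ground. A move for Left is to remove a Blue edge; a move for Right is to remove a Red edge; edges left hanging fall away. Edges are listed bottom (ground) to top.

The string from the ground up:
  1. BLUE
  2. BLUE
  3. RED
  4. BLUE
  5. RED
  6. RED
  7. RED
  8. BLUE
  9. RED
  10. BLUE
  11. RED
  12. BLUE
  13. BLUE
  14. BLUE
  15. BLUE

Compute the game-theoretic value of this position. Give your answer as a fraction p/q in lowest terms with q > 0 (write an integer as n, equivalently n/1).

Recurse on prefixes of the 15-edge string BLUE BLUE RED BLUE RED RED RED BLUE RED BLUE RED BLUE BLUE BLUE BLUE:
1 of 15 · B · max L 0 · min R +∞ => 1
2 of 15 · BB · max L 1 · min R +∞ => 2
3 of 15 · BBR · max L 1 · min R 2 => 3/2
4 of 15 · BBRB · max L 3/2 · min R 2 => 7/4
5 of 15 · BBRBR · max L 3/2 · min R 7/4 => 13/8
6 of 15 · BBRBRR · max L 3/2 · min R 13/8 => 25/16
7 of 15 · BBRBRRR · max L 3/2 · min R 25/16 => 49/32
8 of 15 · BBRBRRRB · max L 49/32 · min R 25/16 => 99/64
9 of 15 · BBRBRRRBR · max L 49/32 · min R 99/64 => 197/128
10 of 15 · BBRBRRRBRB · max L 197/128 · min R 99/64 => 395/256
11 of 15 · BBRBRRRBRBR · max L 197/128 · min R 395/256 => 789/512
12 of 15 · BBRBRRRBRBRB · max L 789/512 · min R 395/256 => 1579/1024
13 of 15 · BBRBRRRBRBRBB · max L 1579/1024 · min R 395/256 => 3159/2048
14 of 15 · BBRBRRRBRBRBBB · max L 3159/2048 · min R 395/256 => 6319/4096
15 of 15 · BBRBRRRBRBRBBBB · max L 6319/4096 · min R 395/256 => 12639/8192

12639/8192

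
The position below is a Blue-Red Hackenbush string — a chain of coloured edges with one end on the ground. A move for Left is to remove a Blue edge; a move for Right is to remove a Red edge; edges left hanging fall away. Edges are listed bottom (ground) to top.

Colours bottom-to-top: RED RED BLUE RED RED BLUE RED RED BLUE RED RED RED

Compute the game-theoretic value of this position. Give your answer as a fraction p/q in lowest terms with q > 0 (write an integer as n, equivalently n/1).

Build val(s[:k]) for k = 1..12, string s = RED RED BLUE RED RED BLUE RED RED BLUE RED RED RED.
val(R) = { (no moves) | 0 } gives -1
val(RR) = { (no moves) | -1; 0 } gives -2
val(RRB) = { -2 | -1; 0 } gives -3/2
val(RRBR) = { -2 | -3/2; -1; 0 } gives -7/4
val(RRBRR) = { -2 | -7/4; -3/2; -1; 0 } gives -15/8
val(RRBRRB) = { -2; -15/8 | -7/4; -3/2; -1; 0 } gives -29/16
val(RRBRRBR) = { -2; -15/8 | -29/16; -7/4; -3/2; -1; 0 } gives -59/32
val(RRBRRBRR) = { -2; -15/8 | -59/32; -29/16; -7/4; -3/2; -1; 0 } gives -119/64
val(RRBRRBRRB) = { -2; -15/8; -119/64 | -59/32; -29/16; -7/4; -3/2; -1; 0 } gives -237/128
val(RRBRRBRRBR) = { -2; -15/8; -119/64 | -237/128; -59/32; -29/16; -7/4; -3/2; -1; 0 } gives -475/256
val(RRBRRBRRBRR) = { -2; -15/8; -119/64 | -475/256; -237/128; -59/32; -29/16; -7/4; -3/2; -1; 0 } gives -951/512
val(RRBRRBRRBRRR) = { -2; -15/8; -119/64 | -951/512; -475/256; -237/128; -59/32; -29/16; -7/4; -3/2; -1; 0 } gives -1903/1024

-1903/1024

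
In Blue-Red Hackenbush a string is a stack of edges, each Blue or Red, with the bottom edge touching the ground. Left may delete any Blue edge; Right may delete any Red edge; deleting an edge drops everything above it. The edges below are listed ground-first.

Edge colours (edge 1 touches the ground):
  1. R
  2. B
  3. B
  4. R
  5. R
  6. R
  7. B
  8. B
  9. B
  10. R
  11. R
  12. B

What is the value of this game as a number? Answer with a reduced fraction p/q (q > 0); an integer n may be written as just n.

R: Left {  }, Right { 0 } => simplest -1
RB: Left { -1 }, Right { 0 } => simplest -1/2
RBB: Left { -1; -1/2 }, Right { 0 } => simplest -1/4
RBBR: Left { -1; -1/2 }, Right { -1/4; 0 } => simplest -3/8
RBBRR: Left { -1; -1/2 }, Right { -3/8; -1/4; 0 } => simplest -7/16
RBBRRR: Left { -1; -1/2 }, Right { -7/16; -3/8; -1/4; 0 } => simplest -15/32
RBBRRRB: Left { -1; -1/2; -15/32 }, Right { -7/16; -3/8; -1/4; 0 } => simplest -29/64
RBBRRRBB: Left { -1; -1/2; -15/32; -29/64 }, Right { -7/16; -3/8; -1/4; 0 } => simplest -57/128
RBBRRRBBB: Left { -1; -1/2; -15/32; -29/64; -57/128 }, Right { -7/16; -3/8; -1/4; 0 } => simplest -113/256
RBBRRRBBBR: Left { -1; -1/2; -15/32; -29/64; -57/128 }, Right { -113/256; -7/16; -3/8; -1/4; 0 } => simplest -227/512
RBBRRRBBBRR: Left { -1; -1/2; -15/32; -29/64; -57/128 }, Right { -227/512; -113/256; -7/16; -3/8; -1/4; 0 } => simplest -455/1024
RBBRRRBBBRRB: Left { -1; -1/2; -15/32; -29/64; -57/128; -455/1024 }, Right { -227/512; -113/256; -7/16; -3/8; -1/4; 0 } => simplest -909/2048

-909/2048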